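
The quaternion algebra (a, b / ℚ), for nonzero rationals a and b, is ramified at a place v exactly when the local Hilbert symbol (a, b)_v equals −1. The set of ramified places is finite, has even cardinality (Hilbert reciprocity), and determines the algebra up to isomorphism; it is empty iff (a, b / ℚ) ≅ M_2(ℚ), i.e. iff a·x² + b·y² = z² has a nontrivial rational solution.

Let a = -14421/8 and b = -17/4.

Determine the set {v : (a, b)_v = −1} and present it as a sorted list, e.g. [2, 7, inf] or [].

[2, 17, 19, inf]

Mod squares: a ≡ -28842, b ≡ -17. Check v ∈ {∞, 2, 3, 11, 17, 19, 23}.
v=23: a=23^1·(≡5), b=23^0·(≡13) mod 23; (5|23)=-1, (13|23)=+1; (−1)^{1·0·11}·(-1)^0·(+1)^1 = +1.
v=17: a=17^0·(≡10), b=17^1·(≡4) mod 17; (10|17)=-1, (4|17)=+1; (−1)^{0·1·8}·(-1)^1·(+1)^0 = -1.
v=11: a=11^1·(≡8), b=11^0·(≡4) mod 11; (8|11)=-1, (4|11)=+1; (−1)^{1·0·5}·(-1)^0·(+1)^1 = +1.
v=2: v_2(a)=-3, v_2(b)=-2; units ≡ 3, 7 (mod 8); ε·ε+αω+βω = 1·1+-3·0+-2·1 ≡ 1  ⇒  (a,b)_2 = -1.
v=19: a=19^1·(≡12), b=19^0·(≡10) mod 19; (12|19)=-1, (10|19)=-1; (−1)^{1·0·9}·(-1)^0·(-1)^1 = -1.
v=3: a=3^1·(≡1), b=3^0·(≡1) mod 3; (1|3)=+1, (1|3)=+1; (−1)^{1·0·1}·(+1)^0·(+1)^1 = +1.
v=∞: -28842 < 0 and -17 < 0  ⇒  (a,b)_∞ = -1.
|Ram(-28842, -17)| = 4, even; anisotropic at {2, 17, 19, ∞}.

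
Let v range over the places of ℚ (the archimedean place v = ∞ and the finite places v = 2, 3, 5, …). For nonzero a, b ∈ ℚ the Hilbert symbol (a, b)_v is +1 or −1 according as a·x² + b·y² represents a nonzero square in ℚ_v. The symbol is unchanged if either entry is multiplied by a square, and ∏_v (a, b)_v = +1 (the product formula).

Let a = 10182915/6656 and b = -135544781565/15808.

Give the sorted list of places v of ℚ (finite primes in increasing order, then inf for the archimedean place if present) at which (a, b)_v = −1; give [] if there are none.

(a, b) ≡ (11310, -20995) mod (ℚ^×)²; places V = {2, 3, 5, 13, 17, 19, 29, ∞}.
(a,b)_19: α=0, u≡6; β=-1, v≡4 (mod 19); (6|19)=+1, (4|19)=+1; sign (−1)^0·+1^-1·+1^0 = +1.
(a,b)_∞: sgn(11310)=+, sgn(-20995)=−, so +1.
(a,b)_29: α=1, u≡6; β=2, v≡5 (mod 29); (6|29)=+1, (5|29)=+1; sign (−1)^0·+1^2·+1^1 = +1.
(a,b)_17: α=2, u≡5; β=3, v≡14 (mod 17); (5|17)=-1, (14|17)=-1; sign (−1)^0·-1^3·-1^2 = -1.
(a,b)_5: α=1, u≡3; β=1, v≡4 (mod 5); (3|5)=-1, (4|5)=+1; sign (−1)^0·-1^1·+1^1 = -1.
(a,b)_2: α=-9, β=-6; u≡7, v≡5 (mod 8); ε(u)ε(v)=1·0, αω(v)=-9·1, βω(u)=-6·0; sum ≡ 1  ⇒  -1.
(a,b)_13: α=-1, u≡3; β=-1, v≡4 (mod 13); (3|13)=+1, (4|13)=+1; sign (−1)^0·+1^-1·+1^-1 = +1.
(a,b)_3: α=5, u≡2; β=8, v≡2 (mod 3); (2|3)=-1, (2|3)=-1; sign (−1)^0·-1^8·-1^5 = -1.
|Ram(11310, -20995)| = 4, even; anisotropic at {2, 3, 5, 17}.

[2, 3, 5, 17]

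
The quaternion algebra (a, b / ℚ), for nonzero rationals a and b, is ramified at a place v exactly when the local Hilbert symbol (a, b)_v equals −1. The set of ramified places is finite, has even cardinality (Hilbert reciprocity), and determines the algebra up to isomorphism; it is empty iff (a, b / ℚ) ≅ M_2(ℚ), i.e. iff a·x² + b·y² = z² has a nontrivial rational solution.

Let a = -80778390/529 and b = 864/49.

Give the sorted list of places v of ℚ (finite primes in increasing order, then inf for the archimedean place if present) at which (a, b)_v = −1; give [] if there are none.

[7, 11]

(a, b) ≡ (-2310, 6) mod (ℚ^×)²; places V = {2, 3, 5, 7, 11, 17, 23, ∞}.
(a,b)_∞: sgn(-2310)=−, sgn(6)=+, so +1.
(a,b)_5: α=1, u≡3; β=0, v≡1 (mod 5); (3|5)=-1, (1|5)=+1; sign (−1)^0·-1^0·+1^1 = +1.
(a,b)_11: α=3, u≡8; β=0, v≡10 (mod 11); (8|11)=-1, (10|11)=-1; sign (−1)^0·-1^0·-1^3 = -1.
(a,b)_3: α=1, u≡1; β=3, v≡2 (mod 3); (1|3)=+1, (2|3)=-1; sign (−1)^1·+1^3·-1^1 = +1.
(a,b)_17: α=2, u≡2; β=0, v≡10 (mod 17); (2|17)=+1, (10|17)=-1; sign (−1)^0·+1^0·-1^2 = +1.
(a,b)_2: α=1, β=5; u≡5, v≡3 (mod 8); ε(u)ε(v)=0·1, αω(v)=1·1, βω(u)=5·1; sum ≡ 0  ⇒  +1.
(a,b)_23: α=-2, u≡2; β=0, v≡12 (mod 23); (2|23)=+1, (12|23)=+1; sign (−1)^0·+1^0·+1^-2 = +1.
(a,b)_7: α=1, u≡6; β=-2, v≡3 (mod 7); (6|7)=-1, (3|7)=-1; sign (−1)^0·-1^-2·-1^1 = -1.
Ram(-2310, 6) = {7, 11}; no ℚ_7-point on the conic.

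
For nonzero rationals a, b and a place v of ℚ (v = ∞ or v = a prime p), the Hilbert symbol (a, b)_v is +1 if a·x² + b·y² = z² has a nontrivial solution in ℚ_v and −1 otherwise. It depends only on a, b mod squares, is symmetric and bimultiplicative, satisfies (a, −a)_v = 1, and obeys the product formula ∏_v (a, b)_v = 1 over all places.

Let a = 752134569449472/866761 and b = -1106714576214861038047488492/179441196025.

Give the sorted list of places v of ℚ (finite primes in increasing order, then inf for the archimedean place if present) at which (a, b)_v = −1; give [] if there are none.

[2, 43]

Mod squares: a ≡ 544918, b ≡ -43. Check v ∈ {∞, 2, 3, 5, 7, 11, 13, 17, 19, 31, 43, 47}.
v=∞: 544918 > 0 and -43 < 0  ⇒  (a,b)_∞ = +1.
v=3: a=3^6·(≡1), b=3^18·(≡2) mod 3; (1|3)=+1, (2|3)=-1; (−1)^{6·18·1}·(+1)^18·(-1)^6 = +1.
v=47: a=47^1·(≡27), b=47^2·(≡34) mod 47; (27|47)=+1, (34|47)=+1; (−1)^{1·2·23}·(+1)^2·(+1)^1 = +1.
v=31: a=31^1·(≡10), b=31^2·(≡4) mod 31; (10|31)=+1, (4|31)=+1; (−1)^{1·2·15}·(+1)^2·(+1)^1 = +1.
v=19: a=19^-2·(≡5), b=19^-2·(≡13) mod 19; (5|19)=+1, (13|19)=-1; (−1)^{-2·-2·9}·(+1)^-2·(-1)^-2 = +1.
v=17: a=17^1·(≡1), b=17^2·(≡9) mod 17; (1|17)=+1, (9|17)=+1; (−1)^{1·2·8}·(+1)^2·(+1)^1 = +1.
v=43: a=43^2·(≡18), b=43^3·(≡19) mod 43; (18|43)=-1, (19|43)=-1; (−1)^{2·3·21}·(-1)^3·(-1)^2 = -1.
v=2: v_2(a)=11, v_2(b)=2; units ≡ 3, 5 (mod 8); ε·ε+αω+βω = 1·0+11·1+2·1 ≡ 1  ⇒  (a,b)_2 = -1.
v=11: a=11^1·(≡3), b=11^4·(≡5) mod 11; (3|11)=+1, (5|11)=+1; (−1)^{1·4·5}·(+1)^4·(+1)^1 = +1.
v=5: a=5^0·(≡2), b=5^-2·(≡3) mod 5; (2|5)=-1, (3|5)=-1; (−1)^{0·-2·2}·(-1)^-2·(-1)^0 = +1.
v=13: a=13^0·(≡12), b=13^-2·(≡1) mod 13; (12|13)=+1, (1|13)=+1; (−1)^{0·-2·6}·(+1)^-2·(+1)^0 = +1.
v=7: a=7^-4·(≡5), b=7^-6·(≡5) mod 7; (5|7)=-1, (5|7)=-1; (−1)^{-4·-6·3}·(-1)^-6·(-1)^-4 = +1.
Ram(544918, -43) = {2, 43}; no ℚ_2-point on the conic.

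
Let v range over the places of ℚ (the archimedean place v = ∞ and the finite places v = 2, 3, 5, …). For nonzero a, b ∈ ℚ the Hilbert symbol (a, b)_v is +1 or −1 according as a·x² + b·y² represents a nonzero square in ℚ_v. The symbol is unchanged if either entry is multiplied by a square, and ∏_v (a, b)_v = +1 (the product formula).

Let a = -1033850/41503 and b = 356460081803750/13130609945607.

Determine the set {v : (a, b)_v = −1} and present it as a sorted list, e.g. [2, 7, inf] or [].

(a, b) ≡ (-289478, 9338) mod (ℚ^×)²; places V = {2, 3, 5, 7, 11, 23, 29, 31, ∞}.
(a,b)_11: α=-2, u≡9; β=-6, v≡10 (mod 11); (9|11)=+1, (10|11)=-1; sign (−1)^0·+1^-6·-1^-2 = +1.
(a,b)_7: α=-3, u≡4; β=-7, v≡4 (mod 7); (4|7)=+1, (4|7)=+1; sign (−1)^1·+1^-7·+1^-3 = -1.
(a,b)_3: α=0, u≡1; β=-2, v≡2 (mod 3); (1|3)=+1, (2|3)=-1; sign (−1)^0·+1^-2·-1^0 = +1.
(a,b)_23: α=1, u≡16; β=3, v≡17 (mod 23); (16|23)=+1, (17|23)=-1; sign (−1)^1·+1^3·-1^1 = +1.
(a,b)_29: α=1, u≡5; β=3, v≡26 (mod 29); (5|29)=+1, (26|29)=-1; sign (−1)^0·+1^3·-1^1 = -1.
(a,b)_31: α=1, u≡30; β=2, v≡18 (mod 31); (30|31)=-1, (18|31)=+1; sign (−1)^0·-1^2·+1^1 = +1.
(a,b)_2: α=1, β=1; u≡5, v≡5 (mod 8); ε(u)ε(v)=0·0, αω(v)=1·1, βω(u)=1·1; sum ≡ 0  ⇒  +1.
(a,b)_∞: sgn(-289478)=−, sgn(9338)=+, so +1.
(a,b)_5: α=2, u≡2; β=4, v≡3 (mod 5); (2|5)=-1, (3|5)=-1; sign (−1)^0·-1^4·-1^2 = +1.
(-289478, 9338 / ℚ) ramifies at {7, 29}: a division algebra.

[7, 29]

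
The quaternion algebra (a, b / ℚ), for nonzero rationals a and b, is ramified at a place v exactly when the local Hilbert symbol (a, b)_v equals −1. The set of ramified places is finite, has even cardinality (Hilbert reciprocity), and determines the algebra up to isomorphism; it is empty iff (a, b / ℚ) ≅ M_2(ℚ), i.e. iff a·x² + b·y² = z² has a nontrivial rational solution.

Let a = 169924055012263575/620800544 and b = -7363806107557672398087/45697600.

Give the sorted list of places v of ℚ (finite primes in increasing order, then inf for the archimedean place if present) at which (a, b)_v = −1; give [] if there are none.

Mod squares: a ≡ 541198, b ≡ -51127. Check v ∈ {∞, 2, 3, 5, 7, 11, 13, 19, 23, 29, 31, 37, 41, 43}.
v=37: a=37^2·(≡3), b=37^2·(≡33) mod 37; (3|37)=+1, (33|37)=+1; (−1)^{2·2·18}·(+1)^2·(+1)^2 = +1.
v=43: a=43^1·(≡33), b=43^1·(≡41) mod 43; (33|43)=-1, (41|43)=+1; (−1)^{1·1·21}·(-1)^1·(+1)^1 = +1.
v=3: a=3^8·(≡1), b=3^4·(≡2) mod 3; (1|3)=+1, (2|3)=-1; (−1)^{8·4·1}·(+1)^4·(-1)^8 = +1.
v=7: a=7^-1·(≡5), b=7^2·(≡2) mod 7; (5|7)=-1, (2|7)=+1; (−1)^{-1·2·3}·(-1)^2·(+1)^-1 = +1.
v=∞: 541198 > 0 and -51127 < 0  ⇒  (a,b)_∞ = +1.
v=29: a=29^1·(≡14), b=29^1·(≡6) mod 29; (14|29)=-1, (6|29)=+1; (−1)^{1·1·14}·(-1)^1·(+1)^1 = -1.
v=23: a=23^-2·(≡9), b=23^0·(≡2) mod 23; (9|23)=+1, (2|23)=+1; (−1)^{-2·0·11}·(+1)^0·(+1)^-2 = +1.
v=31: a=31^-1·(≡7), b=31^0·(≡21) mod 31; (7|31)=+1, (21|31)=-1; (−1)^{-1·0·15}·(+1)^0·(-1)^-1 = -1.
v=41: a=41^2·(≡31), b=41^3·(≡24) mod 41; (31|41)=+1, (24|41)=-1; (−1)^{2·3·20}·(+1)^3·(-1)^2 = +1.
v=11: a=11^0·(≡1), b=11^2·(≡1) mod 11; (1|11)=+1, (1|11)=+1; (−1)^{0·2·5}·(+1)^2·(+1)^0 = +1.
v=2: v_2(a)=-5, v_2(b)=-6; units ≡ 7, 1 (mod 8); ε·ε+αω+βω = 1·0+-5·0+-6·0 ≡ 0  ⇒  (a,b)_2 = +1.
v=5: a=5^2·(≡2), b=5^-2·(≡2) mod 5; (2|5)=-1, (2|5)=-1; (−1)^{2·-2·2}·(-1)^-2·(-1)^2 = +1.
v=13: a=13^-2·(≡2), b=13^-4·(≡6) mod 13; (2|13)=-1, (6|13)=-1; (−1)^{-2·-4·6}·(-1)^-4·(-1)^-2 = +1.
v=19: a=19^2·(≡15), b=19^4·(≡8) mod 19; (15|19)=-1, (8|19)=-1; (−1)^{2·4·9}·(-1)^4·(-1)^2 = +1.
|Ram(541198, -51127)| = 2, even; anisotropic at {29, 31}.

[29, 31]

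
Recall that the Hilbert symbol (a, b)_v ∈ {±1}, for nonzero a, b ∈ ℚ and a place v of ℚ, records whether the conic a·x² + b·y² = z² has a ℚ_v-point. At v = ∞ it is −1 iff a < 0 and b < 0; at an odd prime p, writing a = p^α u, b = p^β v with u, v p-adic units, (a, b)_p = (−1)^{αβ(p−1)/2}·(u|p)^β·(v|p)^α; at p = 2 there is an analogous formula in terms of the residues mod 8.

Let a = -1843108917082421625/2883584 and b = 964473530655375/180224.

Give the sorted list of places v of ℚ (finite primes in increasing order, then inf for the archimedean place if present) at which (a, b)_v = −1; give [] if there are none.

(a, b) ≡ (-64515, 279565) mod (ℚ^×)²; places V = {2, 3, 5, 7, 11, 13, 17, 23, 37, ∞}.
(a,b)_5: α=3, u≡3; β=3, v≡2 (mod 5); (3|5)=-1, (2|5)=-1; sign (−1)^0·-1^3·-1^3 = +1.
(a,b)_17: α=1, u≡13; β=1, v≡14 (mod 17); (13|17)=+1, (14|17)=-1; sign (−1)^0·+1^1·-1^1 = -1.
(a,b)_∞: sgn(-64515)=−, sgn(279565)=+, so +1.
(a,b)_7: α=2, u≡1; β=0, v≡3 (mod 7); (1|7)=+1, (3|7)=-1; sign (−1)^0·+1^0·-1^2 = +1.
(a,b)_23: α=1, u≡13; β=1, v≡11 (mod 23); (13|23)=+1, (11|23)=-1; sign (−1)^1·+1^1·-1^1 = +1.
(a,b)_37: α=2, u≡17; β=2, v≡1 (mod 37); (17|37)=-1, (1|37)=+1; sign (−1)^0·-1^2·+1^2 = +1.
(a,b)_3: α=9, u≡2; β=8, v≡1 (mod 3); (2|3)=-1, (1|3)=+1; sign (−1)^0·-1^8·+1^9 = +1.
(a,b)_2: α=-18, β=-14; u≡5, v≡5 (mod 8); ε(u)ε(v)=0·0, αω(v)=-18·1, βω(u)=-14·1; sum ≡ 0  ⇒  +1.
(a,b)_11: α=-1, u≡4; β=-1, v≡3 (mod 11); (4|11)=+1, (3|11)=+1; sign (−1)^1·+1^-1·+1^-1 = -1.
(a,b)_13: α=4, u≡9; β=3, v≡3 (mod 13); (9|13)=+1, (3|13)=+1; sign (−1)^0·+1^3·+1^4 = +1.
Ram(-64515, 279565) = {11, 17}; no ℚ_11-point on the conic.

[11, 17]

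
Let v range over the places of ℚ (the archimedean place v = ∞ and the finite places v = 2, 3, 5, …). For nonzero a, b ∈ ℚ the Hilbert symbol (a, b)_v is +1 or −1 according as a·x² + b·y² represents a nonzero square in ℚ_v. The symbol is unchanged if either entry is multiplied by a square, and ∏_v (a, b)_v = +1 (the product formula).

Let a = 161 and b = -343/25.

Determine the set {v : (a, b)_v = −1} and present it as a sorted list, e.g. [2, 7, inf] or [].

[]

Mod squares: a ≡ 161, b ≡ -7. Check v ∈ {∞, 2, 5, 7, 23}.
v=∞: 161 > 0 and -7 < 0  ⇒  (a,b)_∞ = +1.
v=2: v_2(a)=0, v_2(b)=0; units ≡ 1, 1 (mod 8); ε·ε+αω+βω = 0·0+0·0+0·0 ≡ 0  ⇒  (a,b)_2 = +1.
v=5: a=5^0·(≡1), b=5^-2·(≡2) mod 5; (1|5)=+1, (2|5)=-1; (−1)^{0·-2·2}·(+1)^-2·(-1)^0 = +1.
v=7: a=7^1·(≡2), b=7^3·(≡5) mod 7; (2|7)=+1, (5|7)=-1; (−1)^{1·3·3}·(+1)^3·(-1)^1 = +1.
v=23: a=23^1·(≡7), b=23^0·(≡1) mod 23; (7|23)=-1, (1|23)=+1; (−1)^{1·0·11}·(-1)^0·(+1)^1 = +1.
Every local symbol is +1, so the conic 161·x² + -7·y² = z² has ℚ_v-points for all v and hence a ℚ-point; (a, b / ℚ) ≅ M_2(ℚ).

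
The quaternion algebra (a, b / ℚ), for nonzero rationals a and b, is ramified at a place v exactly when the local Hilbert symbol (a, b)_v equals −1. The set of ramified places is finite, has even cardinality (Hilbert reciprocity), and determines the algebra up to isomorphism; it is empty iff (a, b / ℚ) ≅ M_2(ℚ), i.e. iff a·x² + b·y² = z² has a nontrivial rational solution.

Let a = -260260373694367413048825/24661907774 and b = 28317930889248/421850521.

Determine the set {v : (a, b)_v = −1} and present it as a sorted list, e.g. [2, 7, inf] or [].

(a, b) ≡ (-462, 2002) mod (ℚ^×)²; places V = {2, 3, 5, 7, 11, 13, 17, 19, 23, 47, 53, ∞}.
(a,b)_13: α=2, u≡11; β=1, v≡2 (mod 13); (11|13)=-1, (2|13)=-1; sign (−1)^0·-1^1·-1^2 = -1.
(a,b)_3: α=5, u≡2; β=2, v≡1 (mod 3); (2|3)=-1, (1|3)=+1; sign (−1)^0·-1^2·+1^5 = +1.
(a,b)_17: α=6, u≡11; β=2, v≡15 (mod 17); (11|17)=-1, (15|17)=+1; sign (−1)^0·-1^2·+1^6 = +1.
(a,b)_19: α=-2, u≡2; β=-2, v≡17 (mod 19); (2|19)=-1, (17|19)=+1; sign (−1)^0·-1^-2·+1^-2 = +1.
(a,b)_47: α=-4, u≡1; β=-2, v≡2 (mod 47); (1|47)=+1, (2|47)=+1; sign (−1)^0·+1^-2·+1^-4 = +1.
(a,b)_5: α=2, u≡3; β=0, v≡3 (mod 5); (3|5)=-1, (3|5)=-1; sign (−1)^0·-1^0·-1^2 = +1.
(a,b)_2: α=-1, β=5; u≡1, v≡1 (mod 8); ε(u)ε(v)=0·0, αω(v)=-1·0, βω(u)=5·0; sum ≡ 0  ⇒  +1.
(a,b)_23: α=0, u≡15; β=-2, v≡13 (mod 23); (15|23)=-1, (13|23)=+1; sign (−1)^0·-1^-2·+1^0 = +1.
(a,b)_11: α=3, u≡7; β=3, v≡7 (mod 11); (7|11)=-1, (7|11)=-1; sign (−1)^1·-1^3·-1^3 = -1.
(a,b)_∞: sgn(-462)=−, sgn(2002)=+, so +1.
(a,b)_53: α=4, u≡7; β=2, v≡21 (mod 53); (7|53)=+1, (21|53)=-1; sign (−1)^0·+1^2·-1^4 = +1.
(a,b)_7: α=-1, u≡2; β=1, v≡3 (mod 7); (2|7)=+1, (3|7)=-1; sign (−1)^1·+1^1·-1^-1 = +1.
Ram(-462, 2002) = {11, 13}; no ℚ_11-point on the conic.

[11, 13]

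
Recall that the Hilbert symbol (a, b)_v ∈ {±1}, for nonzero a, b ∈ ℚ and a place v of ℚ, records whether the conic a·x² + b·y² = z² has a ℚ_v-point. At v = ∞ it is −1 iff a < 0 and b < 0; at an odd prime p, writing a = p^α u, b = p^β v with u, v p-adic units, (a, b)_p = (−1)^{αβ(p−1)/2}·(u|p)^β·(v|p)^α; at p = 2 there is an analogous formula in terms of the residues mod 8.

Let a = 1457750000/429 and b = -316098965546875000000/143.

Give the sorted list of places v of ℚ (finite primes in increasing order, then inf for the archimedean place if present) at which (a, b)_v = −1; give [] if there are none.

[2, 13]

(a, b) ≡ (51051, -85085) mod (ℚ^×)²; places V = {2, 3, 5, 7, 11, 13, 17, ∞}.
(a,b)_2: α=4, β=6; u≡3, v≡3 (mod 8); ε(u)ε(v)=1·1, αω(v)=4·1, βω(u)=6·1; sum ≡ 1  ⇒  -1.
(a,b)_∞: sgn(51051)=+, sgn(-85085)=−, so +1.
(a,b)_17: α=1, u≡7; β=3, v≡6 (mod 17); (7|17)=-1, (6|17)=-1; sign (−1)^0·-1^3·-1^1 = +1.
(a,b)_13: α=-1, u≡10; β=-1, v≡2 (mod 13); (10|13)=+1, (2|13)=-1; sign (−1)^0·+1^-1·-1^-1 = -1.
(a,b)_7: α=3, u≡3; β=7, v≡4 (mod 7); (3|7)=-1, (4|7)=+1; sign (−1)^1·-1^7·+1^3 = +1.
(a,b)_11: α=-1, u≡6; β=-1, v≡3 (mod 11); (6|11)=-1, (3|11)=+1; sign (−1)^1·-1^-1·+1^-1 = +1.
(a,b)_3: α=-1, u≡1; β=0, v≡1 (mod 3); (1|3)=+1, (1|3)=+1; sign (−1)^0·+1^0·+1^-1 = +1.
(a,b)_5: α=6, u≡4; β=13, v≡3 (mod 5); (4|5)=+1, (3|5)=-1; sign (−1)^0·+1^13·-1^6 = +1.
(51051, -85085 / ℚ) ramifies at {2, 13}: a division algebra.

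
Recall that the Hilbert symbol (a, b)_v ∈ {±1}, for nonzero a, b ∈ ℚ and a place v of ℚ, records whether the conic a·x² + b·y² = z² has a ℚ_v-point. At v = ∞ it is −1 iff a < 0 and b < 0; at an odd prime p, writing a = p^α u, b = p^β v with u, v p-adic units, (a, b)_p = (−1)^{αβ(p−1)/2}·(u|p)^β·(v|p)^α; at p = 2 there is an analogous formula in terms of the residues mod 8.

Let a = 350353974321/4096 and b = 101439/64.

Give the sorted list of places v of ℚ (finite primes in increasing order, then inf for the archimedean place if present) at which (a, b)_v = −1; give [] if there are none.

[17, 37]

Mod squares: a ≡ 466089, b ≡ 39. Check v ∈ {∞, 2, 3, 13, 17, 19, 37}.
v=3: a=3^3·(≡2), b=3^3·(≡1) mod 3; (2|3)=-1, (1|3)=+1; (−1)^{3·3·1}·(-1)^3·(+1)^3 = +1.
v=17: a=17^5·(≡2), b=17^2·(≡10) mod 17; (2|17)=+1, (10|17)=-1; (−1)^{5·2·8}·(+1)^2·(-1)^5 = -1.
v=2: v_2(a)=-12, v_2(b)=-6; units ≡ 1, 7 (mod 8); ε·ε+αω+βω = 0·1+-12·0+-6·0 ≡ 0  ⇒  (a,b)_2 = +1.
v=19: a=19^1·(≡2), b=19^0·(≡16) mod 19; (2|19)=-1, (16|19)=+1; (−1)^{1·0·9}·(-1)^0·(+1)^1 = +1.
v=13: a=13^1·(≡10), b=13^1·(≡10) mod 13; (10|13)=+1, (10|13)=+1; (−1)^{1·1·6}·(+1)^1·(+1)^1 = +1.
v=∞: 466089 > 0 and 39 > 0  ⇒  (a,b)_∞ = +1.
v=37: a=37^1·(≡8), b=37^0·(≡20) mod 37; (8|37)=-1, (20|37)=-1; (−1)^{1·0·18}·(-1)^0·(-1)^1 = -1.
Ram(466089, 39) = {17, 37}; no ℚ_17-point on the conic.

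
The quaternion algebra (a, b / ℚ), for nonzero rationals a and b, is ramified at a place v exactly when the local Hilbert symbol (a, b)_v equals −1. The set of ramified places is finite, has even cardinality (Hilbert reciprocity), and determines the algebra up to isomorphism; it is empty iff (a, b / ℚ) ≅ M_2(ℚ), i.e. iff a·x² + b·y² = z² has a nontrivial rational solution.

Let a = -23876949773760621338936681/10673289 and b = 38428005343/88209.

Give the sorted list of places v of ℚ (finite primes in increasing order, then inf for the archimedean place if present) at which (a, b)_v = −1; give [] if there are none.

Mod squares: a ≡ -16169, b ≡ 4640503. Check v ∈ {∞, 2, 3, 7, 11, 13, 19, 23, 37, 41}.
v=37: a=37^3·(≡10), b=37^1·(≡3) mod 37; (10|37)=+1, (3|37)=+1; (−1)^{3·1·18}·(+1)^1·(+1)^3 = +1.
v=19: a=19^3·(≡5), b=19^1·(≡16) mod 19; (5|19)=+1, (16|19)=+1; (−1)^{3·1·9}·(+1)^1·(+1)^3 = -1.
v=7: a=7^6·(≡2), b=7^3·(≡4) mod 7; (2|7)=+1, (4|7)=+1; (−1)^{6·3·3}·(+1)^3·(+1)^6 = +1.
v=11: a=11^-4·(≡5), b=11^-2·(≡8) mod 11; (5|11)=+1, (8|11)=-1; (−1)^{-4·-2·5}·(+1)^-2·(-1)^-4 = +1.
v=41: a=41^2·(≡12), b=41^1·(≡1) mod 41; (12|41)=-1, (1|41)=+1; (−1)^{2·1·20}·(-1)^1·(+1)^2 = -1.
v=2: v_2(a)=0, v_2(b)=0; units ≡ 7, 7 (mod 8); ε·ε+αω+βω = 1·1+0·0+0·0 ≡ 1  ⇒  (a,b)_2 = -1.
v=13: a=13^4·(≡3), b=13^2·(≡12) mod 13; (3|13)=+1, (12|13)=+1; (−1)^{4·2·6}·(+1)^2·(+1)^4 = +1.
v=3: a=3^-6·(≡1), b=3^-6·(≡1) mod 3; (1|3)=+1, (1|3)=+1; (−1)^{-6·-6·1}·(+1)^-6·(+1)^-6 = +1.
v=∞: -16169 < 0 and 4640503 > 0  ⇒  (a,b)_∞ = +1.
v=23: a=23^3·(≡20), b=23^1·(≡7) mod 23; (20|23)=-1, (7|23)=-1; (−1)^{3·1·11}·(-1)^1·(-1)^3 = -1.
(-16169, 4640503 / ℚ) ramifies at {2, 19, 23, 41}: a division algebra.

[2, 19, 23, 41]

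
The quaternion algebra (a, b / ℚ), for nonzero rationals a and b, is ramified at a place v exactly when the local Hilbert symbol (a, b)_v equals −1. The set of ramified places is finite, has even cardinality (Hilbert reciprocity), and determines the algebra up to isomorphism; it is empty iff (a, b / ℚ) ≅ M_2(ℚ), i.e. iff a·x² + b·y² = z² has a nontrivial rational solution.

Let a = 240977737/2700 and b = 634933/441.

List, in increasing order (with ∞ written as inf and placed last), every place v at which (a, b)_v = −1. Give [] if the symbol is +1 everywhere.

Mod squares: a ≡ 51051, b ≡ 13. Check v ∈ {∞, 2, 3, 5, 7, 11, 13, 17}.
v=5: a=5^-2·(≡4), b=5^0·(≡3) mod 5; (4|5)=+1, (3|5)=-1; (−1)^{-2·0·2}·(+1)^0·(-1)^-2 = +1.
v=7: a=7^3·(≡5), b=7^-2·(≡6) mod 7; (5|7)=-1, (6|7)=-1; (−1)^{3·-2·3}·(-1)^-2·(-1)^3 = -1.
v=2: v_2(a)=-2, v_2(b)=0; units ≡ 3, 5 (mod 8); ε·ε+αω+βω = 1·0+-2·1+0·1 ≡ 0  ⇒  (a,b)_2 = +1.
v=3: a=3^-3·(≡1), b=3^-2·(≡1) mod 3; (1|3)=+1, (1|3)=+1; (−1)^{-3·-2·1}·(+1)^-2·(+1)^-3 = +1.
v=11: a=11^1·(≡10), b=11^0·(≡2) mod 11; (10|11)=-1, (2|11)=-1; (−1)^{1·0·5}·(-1)^0·(-1)^1 = -1.
v=13: a=13^1·(≡4), b=13^3·(≡10) mod 13; (4|13)=+1, (10|13)=+1; (−1)^{1·3·6}·(+1)^3·(+1)^1 = +1.
v=∞: 51051 > 0 and 13 > 0  ⇒  (a,b)_∞ = +1.
v=17: a=17^3·(≡10), b=17^2·(≡13) mod 17; (10|17)=-1, (13|17)=+1; (−1)^{3·2·8}·(-1)^2·(+1)^3 = +1.
Ram(51051, 13) = {7, 11}; no ℚ_7-point on the conic.

[7, 11]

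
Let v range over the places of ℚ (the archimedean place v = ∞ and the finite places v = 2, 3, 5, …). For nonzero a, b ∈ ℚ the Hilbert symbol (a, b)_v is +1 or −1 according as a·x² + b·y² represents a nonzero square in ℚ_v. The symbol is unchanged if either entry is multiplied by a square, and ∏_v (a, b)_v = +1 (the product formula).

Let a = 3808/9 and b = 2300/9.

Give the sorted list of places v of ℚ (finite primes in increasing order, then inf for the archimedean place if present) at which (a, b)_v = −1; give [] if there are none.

Mod squares: a ≡ 238, b ≡ 23. Check v ∈ {∞, 2, 3, 5, 7, 17, 23}.
v=∞: 238 > 0 and 23 > 0  ⇒  (a,b)_∞ = +1.
v=17: a=17^1·(≡6), b=17^0·(≡10) mod 17; (6|17)=-1, (10|17)=-1; (−1)^{1·0·8}·(-1)^0·(-1)^1 = -1.
v=5: a=5^0·(≡2), b=5^2·(≡3) mod 5; (2|5)=-1, (3|5)=-1; (−1)^{0·2·2}·(-1)^2·(-1)^0 = +1.
v=7: a=7^1·(≡6), b=7^0·(≡2) mod 7; (6|7)=-1, (2|7)=+1; (−1)^{1·0·3}·(-1)^0·(+1)^1 = +1.
v=23: a=23^0·(≡4), b=23^1·(≡6) mod 23; (4|23)=+1, (6|23)=+1; (−1)^{0·1·11}·(+1)^1·(+1)^0 = +1.
v=3: a=3^-2·(≡1), b=3^-2·(≡2) mod 3; (1|3)=+1, (2|3)=-1; (−1)^{-2·-2·1}·(+1)^-2·(-1)^-2 = +1.
v=2: v_2(a)=5, v_2(b)=2; units ≡ 7, 7 (mod 8); ε·ε+αω+βω = 1·1+5·0+2·0 ≡ 1  ⇒  (a,b)_2 = -1.
Ram(238, 23) = {2, 17}; no ℚ_2-point on the conic.

[2, 17]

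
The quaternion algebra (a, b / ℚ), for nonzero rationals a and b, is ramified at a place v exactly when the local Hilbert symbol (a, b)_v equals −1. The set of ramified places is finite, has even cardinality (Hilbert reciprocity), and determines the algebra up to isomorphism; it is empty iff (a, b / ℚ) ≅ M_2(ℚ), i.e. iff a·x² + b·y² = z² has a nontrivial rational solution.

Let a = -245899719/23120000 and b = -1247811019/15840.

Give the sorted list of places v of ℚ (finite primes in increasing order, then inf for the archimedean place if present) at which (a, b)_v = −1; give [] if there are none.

Mod squares: a ≡ -78, b ≡ -10010. Check v ∈ {∞, 2, 3, 5, 7, 11, 13, 17, 23, 31}.
v=13: a=13^1·(≡2), b=13^1·(≡4) mod 13; (2|13)=-1, (4|13)=+1; (−1)^{1·1·6}·(-1)^1·(+1)^1 = -1.
v=7: a=7^0·(≡5), b=7^3·(≡5) mod 7; (5|7)=-1, (5|7)=-1; (−1)^{0·3·3}·(-1)^3·(-1)^0 = -1.
v=3: a=3^9·(≡1), b=3^-2·(≡1) mod 3; (1|3)=+1, (1|3)=+1; (−1)^{9·-2·1}·(+1)^-2·(+1)^9 = +1.
v=5: a=5^-4·(≡3), b=5^-1·(≡2) mod 5; (3|5)=-1, (2|5)=-1; (−1)^{-4·-1·2}·(-1)^-1·(-1)^-4 = -1.
v=∞: -78 < 0 and -10010 < 0  ⇒  (a,b)_∞ = -1.
v=11: a=11^0·(≡6), b=11^-1·(≡4) mod 11; (6|11)=-1, (4|11)=+1; (−1)^{0·-1·5}·(-1)^-1·(+1)^0 = -1.
v=17: a=17^-2·(≡3), b=17^0·(≡5) mod 17; (3|17)=-1, (5|17)=-1; (−1)^{-2·0·8}·(-1)^0·(-1)^-2 = +1.
v=23: a=23^0·(≡15), b=23^4·(≡16) mod 23; (15|23)=-1, (16|23)=+1; (−1)^{0·4·11}·(-1)^4·(+1)^0 = +1.
v=31: a=31^2·(≡24), b=31^0·(≡11) mod 31; (24|31)=-1, (11|31)=-1; (−1)^{2·0·15}·(-1)^0·(-1)^2 = +1.
v=2: v_2(a)=-7, v_2(b)=-5; units ≡ 1, 3 (mod 8); ε·ε+αω+βω = 0·1+-7·1+-5·0 ≡ 1  ⇒  (a,b)_2 = -1.
Ram(-78, -10010) = {2, 5, 7, 11, 13, ∞}; no ℚ_2-point on the conic.

[2, 5, 7, 11, 13, inf]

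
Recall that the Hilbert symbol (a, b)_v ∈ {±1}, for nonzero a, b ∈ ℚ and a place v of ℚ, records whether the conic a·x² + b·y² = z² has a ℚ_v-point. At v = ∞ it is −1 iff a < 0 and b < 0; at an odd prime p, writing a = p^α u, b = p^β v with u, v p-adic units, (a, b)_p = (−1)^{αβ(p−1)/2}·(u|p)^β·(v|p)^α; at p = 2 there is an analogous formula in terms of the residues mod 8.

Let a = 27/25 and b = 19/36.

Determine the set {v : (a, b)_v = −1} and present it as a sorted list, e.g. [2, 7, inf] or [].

[2, 19]

(a, b) ≡ (3, 19) mod (ℚ^×)²; places V = {2, 3, 5, 19, ∞}.
(a,b)_19: α=0, u≡14; β=1, v≡9 (mod 19); (14|19)=-1, (9|19)=+1; sign (−1)^0·-1^1·+1^0 = -1.
(a,b)_5: α=-2, u≡2; β=0, v≡4 (mod 5); (2|5)=-1, (4|5)=+1; sign (−1)^0·-1^0·+1^-2 = +1.
(a,b)_∞: sgn(3)=+, sgn(19)=+, so +1.
(a,b)_2: α=0, β=-2; u≡3, v≡3 (mod 8); ε(u)ε(v)=1·1, αω(v)=0·1, βω(u)=-2·1; sum ≡ 1  ⇒  -1.
(a,b)_3: α=3, u≡1; β=-2, v≡1 (mod 3); (1|3)=+1, (1|3)=+1; sign (−1)^0·+1^-2·+1^3 = +1.
|Ram(3, 19)| = 2, even; anisotropic at {2, 19}.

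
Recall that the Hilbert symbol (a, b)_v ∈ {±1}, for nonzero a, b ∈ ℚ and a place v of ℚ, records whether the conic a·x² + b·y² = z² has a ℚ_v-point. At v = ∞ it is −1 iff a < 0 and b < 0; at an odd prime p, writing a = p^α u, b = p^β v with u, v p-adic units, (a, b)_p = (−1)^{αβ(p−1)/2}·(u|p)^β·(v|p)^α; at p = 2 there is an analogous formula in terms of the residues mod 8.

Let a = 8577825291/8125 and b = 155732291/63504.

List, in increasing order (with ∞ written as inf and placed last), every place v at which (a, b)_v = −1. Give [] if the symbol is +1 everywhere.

[2, 3, 13, 17]

Mod squares: a ≡ 150423, b ≡ 70499. Check v ∈ {∞, 2, 3, 5, 7, 11, 13, 17, 19, 29, 41, 47}.
v=3: a=3^3·(≡2), b=3^-4·(≡2) mod 3; (2|3)=-1, (2|3)=-1; (−1)^{3·-4·1}·(-1)^-4·(-1)^3 = -1.
v=19: a=19^1·(≡3), b=19^0·(≡17) mod 19; (3|19)=-1, (17|19)=+1; (−1)^{1·0·9}·(-1)^0·(+1)^1 = +1.
v=∞: 150423 > 0 and 70499 > 0  ⇒  (a,b)_∞ = +1.
v=13: a=13^-1·(≡9), b=13^1·(≡2) mod 13; (9|13)=+1, (2|13)=-1; (−1)^{-1·1·6}·(+1)^1·(-1)^-1 = -1.
v=41: a=41^2·(≡34), b=41^0·(≡20) mod 41; (34|41)=-1, (20|41)=+1; (−1)^{2·0·20}·(-1)^0·(+1)^2 = +1.
v=11: a=11^0·(≡5), b=11^1·(≡8) mod 11; (5|11)=+1, (8|11)=-1; (−1)^{0·1·5}·(+1)^1·(-1)^0 = +1.
v=29: a=29^1·(≡20), b=29^1·(≡9) mod 29; (20|29)=+1, (9|29)=+1; (−1)^{1·1·14}·(+1)^1·(+1)^1 = +1.
v=5: a=5^-4·(≡2), b=5^0·(≡4) mod 5; (2|5)=-1, (4|5)=+1; (−1)^{-4·0·2}·(-1)^0·(+1)^-4 = +1.
v=7: a=7^3·(≡6), b=7^-2·(≡1) mod 7; (6|7)=-1, (1|7)=+1; (−1)^{3·-2·3}·(-1)^-2·(+1)^3 = +1.
v=17: a=17^0·(≡12), b=17^1·(≡2) mod 17; (12|17)=-1, (2|17)=+1; (−1)^{0·1·8}·(-1)^1·(+1)^0 = -1.
v=47: a=47^0·(≡15), b=47^2·(≡20) mod 47; (15|47)=-1, (20|47)=-1; (−1)^{0·2·23}·(-1)^2·(-1)^0 = +1.
v=2: v_2(a)=0, v_2(b)=-4; units ≡ 7, 3 (mod 8); ε·ε+αω+βω = 1·1+0·1+-4·0 ≡ 1  ⇒  (a,b)_2 = -1.
Ram(150423, 70499) = {2, 3, 13, 17}; no ℚ_2-point on the conic.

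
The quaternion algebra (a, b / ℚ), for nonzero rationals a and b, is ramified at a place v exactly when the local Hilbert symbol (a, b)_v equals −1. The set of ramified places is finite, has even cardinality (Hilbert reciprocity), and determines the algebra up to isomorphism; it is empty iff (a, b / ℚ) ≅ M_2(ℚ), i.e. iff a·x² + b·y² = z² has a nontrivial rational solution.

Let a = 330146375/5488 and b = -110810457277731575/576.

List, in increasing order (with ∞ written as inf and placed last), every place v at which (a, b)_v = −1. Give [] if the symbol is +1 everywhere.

Mod squares: a ≡ 319865, b ≡ -23. Check v ∈ {∞, 2, 3, 5, 7, 13, 17, 19, 23, 31, 37}.
v=19: a=19^1·(≡7), b=19^2·(≡8) mod 19; (7|19)=+1, (8|19)=-1; (−1)^{1·2·9}·(+1)^2·(-1)^1 = -1.
v=13: a=13^1·(≡12), b=13^2·(≡10) mod 13; (12|13)=+1, (10|13)=+1; (−1)^{1·2·6}·(+1)^2·(+1)^1 = +1.
v=7: a=7^-3·(≡3), b=7^4·(≡5) mod 7; (3|7)=-1, (5|7)=-1; (−1)^{-3·4·3}·(-1)^4·(-1)^-3 = -1.
v=∞: 319865 > 0 and -23 < 0  ⇒  (a,b)_∞ = +1.
v=5: a=5^3·(≡2), b=5^2·(≡2) mod 5; (2|5)=-1, (2|5)=-1; (−1)^{3·2·2}·(-1)^2·(-1)^3 = -1.
v=17: a=17^2·(≡14), b=17^0·(≡6) mod 17; (14|17)=-1, (6|17)=-1; (−1)^{2·0·8}·(-1)^0·(-1)^2 = +1.
v=2: v_2(a)=-4, v_2(b)=-6; units ≡ 1, 1 (mod 8); ε·ε+αω+βω = 0·0+-4·0+-6·0 ≡ 0  ⇒  (a,b)_2 = +1.
v=31: a=31^0·(≡2), b=31^2·(≡20) mod 31; (2|31)=+1, (20|31)=+1; (−1)^{0·2·15}·(+1)^2·(+1)^0 = +1.
v=23: a=23^0·(≡2), b=23^1·(≡10) mod 23; (2|23)=+1, (10|23)=-1; (−1)^{0·1·11}·(+1)^1·(-1)^0 = +1.
v=3: a=3^0·(≡2), b=3^-2·(≡1) mod 3; (2|3)=-1, (1|3)=+1; (−1)^{0·-2·1}·(-1)^-2·(+1)^0 = +1.
v=37: a=37^1·(≡24), b=37^2·(≡17) mod 37; (24|37)=-1, (17|37)=-1; (−1)^{1·2·18}·(-1)^2·(-1)^1 = -1.
|Ram(319865, -23)| = 4, even; anisotropic at {5, 7, 19, 37}.

[5, 7, 19, 37]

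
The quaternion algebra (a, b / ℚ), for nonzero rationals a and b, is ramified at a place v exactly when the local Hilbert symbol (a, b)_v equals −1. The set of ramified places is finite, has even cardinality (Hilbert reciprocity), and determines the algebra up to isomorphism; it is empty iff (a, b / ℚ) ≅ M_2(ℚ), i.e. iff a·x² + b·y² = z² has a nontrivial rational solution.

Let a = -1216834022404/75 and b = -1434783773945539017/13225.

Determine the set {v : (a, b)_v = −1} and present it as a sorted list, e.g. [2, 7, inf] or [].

(a, b) ≡ (-3, -78793) mod (ℚ^×)²; places V = {2, 3, 5, 7, 11, 13, 19, 23, 29, ∞}.
(a,b)_2: α=2, β=0; u≡5, v≡7 (mod 8); ε(u)ε(v)=0·1, αω(v)=2·0, βω(u)=0·1; sum ≡ 0  ⇒  +1.
(a,b)_19: α=2, u≡17; β=1, v≡15 (mod 19); (17|19)=+1, (15|19)=-1; sign (−1)^0·+1^1·-1^2 = +1.
(a,b)_13: α=2, u≡3; β=3, v≡9 (mod 13); (3|13)=+1, (9|13)=+1; sign (−1)^0·+1^3·+1^2 = +1.
(a,b)_5: α=-2, u≡2; β=-2, v≡2 (mod 5); (2|5)=-1, (2|5)=-1; sign (−1)^0·-1^-2·-1^-2 = +1.
(a,b)_7: α=2, u≡2; β=6, v≡5 (mod 7); (2|7)=+1, (5|7)=-1; sign (−1)^0·+1^6·-1^2 = +1.
(a,b)_∞: sgn(-3)=−, sgn(-78793)=−, so -1.
(a,b)_23: α=0, u≡19; β=-2, v≡17 (mod 23); (19|23)=-1, (17|23)=-1; sign (−1)^0·-1^-2·-1^0 = +1.
(a,b)_3: α=-1, u≡2; β=2, v≡2 (mod 3); (2|3)=-1, (2|3)=-1; sign (−1)^0·-1^2·-1^-1 = -1.
(a,b)_11: α=2, u≡7; β=3, v≡4 (mod 11); (7|11)=-1, (4|11)=+1; sign (−1)^0·-1^3·+1^2 = -1.
(a,b)_29: α=2, u≡18; β=3, v≡9 (mod 29); (18|29)=-1, (9|29)=+1; sign (−1)^0·-1^3·+1^2 = -1.
(-3, -78793 / ℚ) ramifies at {3, 11, 29, ∞}: a division algebra.

[3, 11, 29, inf]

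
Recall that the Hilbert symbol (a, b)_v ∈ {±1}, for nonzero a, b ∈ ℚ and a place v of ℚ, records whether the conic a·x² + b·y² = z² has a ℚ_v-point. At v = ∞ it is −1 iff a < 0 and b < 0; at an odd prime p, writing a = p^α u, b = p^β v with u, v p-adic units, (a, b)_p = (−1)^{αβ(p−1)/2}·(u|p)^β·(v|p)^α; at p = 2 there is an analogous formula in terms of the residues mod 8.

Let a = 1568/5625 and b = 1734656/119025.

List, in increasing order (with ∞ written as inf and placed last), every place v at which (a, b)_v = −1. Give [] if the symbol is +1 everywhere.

Mod squares: a ≡ 2, b ≡ 14. Check v ∈ {∞, 2, 3, 5, 7, 11, 23}.
v=3: a=3^-2·(≡2), b=3^-2·(≡2) mod 3; (2|3)=-1, (2|3)=-1; (−1)^{-2·-2·1}·(-1)^-2·(-1)^-2 = +1.
v=7: a=7^2·(≡1), b=7^1·(≡2) mod 7; (1|7)=+1, (2|7)=+1; (−1)^{2·1·3}·(+1)^1·(+1)^2 = +1.
v=11: a=11^0·(≡7), b=11^2·(≡5) mod 11; (7|11)=-1, (5|11)=+1; (−1)^{0·2·5}·(-1)^2·(+1)^0 = +1.
v=∞: 2 > 0 and 14 > 0  ⇒  (a,b)_∞ = +1.
v=2: v_2(a)=5, v_2(b)=11; units ≡ 1, 7 (mod 8); ε·ε+αω+βω = 0·1+5·0+11·0 ≡ 0  ⇒  (a,b)_2 = +1.
v=5: a=5^-4·(≡2), b=5^-2·(≡1) mod 5; (2|5)=-1, (1|5)=+1; (−1)^{-4·-2·2}·(-1)^-2·(+1)^-4 = +1.
v=23: a=23^0·(≡18), b=23^-2·(≡10) mod 23; (18|23)=+1, (10|23)=-1; (−1)^{0·-2·11}·(+1)^-2·(-1)^0 = +1.
Ram(a, b) = ∅: the form 2·x² + 14·y² − z² is isotropic over every ℚ_v, so by Hasse–Minkowski it is isotropic over ℚ.

[]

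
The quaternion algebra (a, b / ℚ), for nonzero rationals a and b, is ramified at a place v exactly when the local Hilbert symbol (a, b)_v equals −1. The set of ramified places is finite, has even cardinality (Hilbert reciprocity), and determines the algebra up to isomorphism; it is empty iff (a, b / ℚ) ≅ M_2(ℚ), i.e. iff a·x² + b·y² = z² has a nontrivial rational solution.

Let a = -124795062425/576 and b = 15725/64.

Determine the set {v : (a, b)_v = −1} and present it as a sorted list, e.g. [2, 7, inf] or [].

(a, b) ≡ (-12617, 629) mod (ℚ^×)²; places V = {2, 3, 5, 11, 17, 31, 37, ∞}.
(a,b)_31: α=1, u≡15; β=0, v≡4 (mod 31); (15|31)=-1, (4|31)=+1; sign (−1)^0·-1^0·+1^1 = +1.
(a,b)_2: α=-6, β=-6; u≡7, v≡5 (mod 8); ε(u)ε(v)=1·0, αω(v)=-6·1, βω(u)=-6·0; sum ≡ 0  ⇒  +1.
(a,b)_17: α=2, u≡6; β=1, v≡11 (mod 17); (6|17)=-1, (11|17)=-1; sign (−1)^0·-1^1·-1^2 = -1.
(a,b)_37: α=3, u≡5; β=1, v≡13 (mod 37); (5|37)=-1, (13|37)=-1; sign (−1)^0·-1^1·-1^3 = +1.
(a,b)_3: α=-2, u≡1; β=0, v≡2 (mod 3); (1|3)=+1, (2|3)=-1; sign (−1)^0·+1^0·-1^-2 = +1.
(a,b)_11: α=1, u≡2; β=0, v≡8 (mod 11); (2|11)=-1, (8|11)=-1; sign (−1)^0·-1^0·-1^1 = -1.
(a,b)_∞: sgn(-12617)=−, sgn(629)=+, so +1.
(a,b)_5: α=2, u≡3; β=2, v≡1 (mod 5); (3|5)=-1, (1|5)=+1; sign (−1)^0·-1^2·+1^2 = +1.
|Ram(-12617, 629)| = 2, even; anisotropic at {11, 17}.

[11, 17]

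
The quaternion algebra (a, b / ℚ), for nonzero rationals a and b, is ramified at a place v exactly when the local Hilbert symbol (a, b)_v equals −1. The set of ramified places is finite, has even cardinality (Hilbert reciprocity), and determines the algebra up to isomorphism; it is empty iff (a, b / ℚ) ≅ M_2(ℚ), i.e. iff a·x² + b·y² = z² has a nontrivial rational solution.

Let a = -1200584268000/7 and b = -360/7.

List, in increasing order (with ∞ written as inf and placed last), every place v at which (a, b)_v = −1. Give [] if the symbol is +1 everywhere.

Mod squares: a ≡ -355810, b ≡ -70. Check v ∈ {∞, 2, 3, 5, 7, 13, 17, 23}.
v=7: a=7^-1·(≡2), b=7^-1·(≡4) mod 7; (2|7)=+1, (4|7)=+1; (−1)^{-1·-1·3}·(+1)^-1·(+1)^-1 = -1.
v=23: a=23^1·(≡9), b=23^0·(≡11) mod 23; (9|23)=+1, (11|23)=-1; (−1)^{1·0·11}·(+1)^0·(-1)^1 = -1.
v=2: v_2(a)=5, v_2(b)=3; units ≡ 7, 5 (mod 8); ε·ε+αω+βω = 1·0+5·1+3·0 ≡ 1  ⇒  (a,b)_2 = -1.
v=17: a=17^1·(≡6), b=17^0·(≡2) mod 17; (6|17)=-1, (2|17)=+1; (−1)^{1·0·8}·(-1)^0·(+1)^1 = +1.
v=3: a=3^10·(≡2), b=3^2·(≡2) mod 3; (2|3)=-1, (2|3)=-1; (−1)^{10·2·1}·(-1)^2·(-1)^10 = +1.
v=13: a=13^1·(≡11), b=13^0·(≡8) mod 13; (11|13)=-1, (8|13)=-1; (−1)^{1·0·6}·(-1)^0·(-1)^1 = -1.
v=5: a=5^3·(≡3), b=5^1·(≡4) mod 5; (3|5)=-1, (4|5)=+1; (−1)^{3·1·2}·(-1)^1·(+1)^3 = -1.
v=∞: -355810 < 0 and -70 < 0  ⇒  (a,b)_∞ = -1.
(-355810, -70 / ℚ) ramifies at {2, 5, 7, 13, 23, ∞}: a division algebra.

[2, 5, 7, 13, 23, inf]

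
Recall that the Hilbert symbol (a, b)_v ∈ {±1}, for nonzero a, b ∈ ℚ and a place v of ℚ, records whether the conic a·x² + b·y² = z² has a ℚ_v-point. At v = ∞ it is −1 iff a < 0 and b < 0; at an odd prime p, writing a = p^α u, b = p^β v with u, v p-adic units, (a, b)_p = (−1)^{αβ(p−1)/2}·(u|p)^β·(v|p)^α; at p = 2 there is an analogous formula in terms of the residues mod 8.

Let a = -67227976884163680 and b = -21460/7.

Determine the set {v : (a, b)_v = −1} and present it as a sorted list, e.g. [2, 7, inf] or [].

Mod squares: a ≡ -45055270, b ≡ -37555. Check v ∈ {∞, 2, 3, 5, 7, 13, 17, 19, 29, 37}.
v=37: a=37^3·(≡30), b=37^1·(≡7) mod 37; (30|37)=+1, (7|37)=+1; (−1)^{3·1·18}·(+1)^1·(+1)^3 = +1.
v=29: a=29^3·(≡6), b=29^1·(≡2) mod 29; (6|29)=+1, (2|29)=-1; (−1)^{3·1·14}·(+1)^1·(-1)^3 = -1.
v=7: a=7^0·(≡3), b=7^-1·(≡2) mod 7; (3|7)=-1, (2|7)=+1; (−1)^{0·-1·3}·(-1)^-1·(+1)^0 = -1.
v=19: a=19^1·(≡3), b=19^0·(≡15) mod 19; (3|19)=-1, (15|19)=-1; (−1)^{1·0·9}·(-1)^0·(-1)^1 = -1.
v=3: a=3^4·(≡2), b=3^0·(≡2) mod 3; (2|3)=-1, (2|3)=-1; (−1)^{4·0·1}·(-1)^0·(-1)^4 = +1.
v=17: a=17^1·(≡10), b=17^0·(≡4) mod 17; (10|17)=-1, (4|17)=+1; (−1)^{1·0·8}·(-1)^0·(+1)^1 = +1.
v=2: v_2(a)=5, v_2(b)=2; units ≡ 5, 5 (mod 8); ε·ε+αω+βω = 0·0+5·1+2·1 ≡ 1  ⇒  (a,b)_2 = -1.
v=5: a=5^1·(≡4), b=5^1·(≡4) mod 5; (4|5)=+1, (4|5)=+1; (−1)^{1·1·2}·(+1)^1·(+1)^1 = +1.
v=13: a=13^1·(≡3), b=13^0·(≡6) mod 13; (3|13)=+1, (6|13)=-1; (−1)^{1·0·6}·(+1)^0·(-1)^1 = -1.
v=∞: -45055270 < 0 and -37555 < 0  ⇒  (a,b)_∞ = -1.
(-45055270, -37555 / ℚ) ramifies at {2, 7, 13, 19, 29, ∞}: a division algebra.

[2, 7, 13, 19, 29, inf]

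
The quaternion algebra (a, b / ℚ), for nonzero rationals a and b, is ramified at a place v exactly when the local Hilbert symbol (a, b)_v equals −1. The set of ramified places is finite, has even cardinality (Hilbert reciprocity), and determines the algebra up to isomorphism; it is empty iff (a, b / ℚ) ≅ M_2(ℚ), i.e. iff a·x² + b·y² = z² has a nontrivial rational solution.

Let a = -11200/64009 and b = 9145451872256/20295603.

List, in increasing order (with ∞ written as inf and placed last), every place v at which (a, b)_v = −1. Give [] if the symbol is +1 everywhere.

Mod squares: a ≡ -7, b ≡ 483. Check v ∈ {∞, 2, 3, 5, 7, 11, 17, 19, 23}.
v=5: a=5^2·(≡3), b=5^0·(≡2) mod 5; (3|5)=-1, (2|5)=-1; (−1)^{2·0·2}·(-1)^0·(-1)^2 = +1.
v=23: a=23^-2·(≡4), b=23^1·(≡20) mod 23; (4|23)=+1, (20|23)=-1; (−1)^{-2·1·11}·(+1)^1·(-1)^-2 = +1.
v=11: a=11^-2·(≡9), b=11^0·(≡2) mod 11; (9|11)=+1, (2|11)=-1; (−1)^{-2·0·5}·(+1)^0·(-1)^-2 = +1.
v=19: a=19^0·(≡14), b=19^2·(≡12) mod 19; (14|19)=-1, (12|19)=-1; (−1)^{0·2·9}·(-1)^2·(-1)^0 = +1.
v=7: a=7^1·(≡3), b=7^5·(≡5) mod 7; (3|7)=-1, (5|7)=-1; (−1)^{1·5·3}·(-1)^5·(-1)^1 = -1.
v=∞: -7 < 0 and 483 > 0  ⇒  (a,b)_∞ = +1.
v=2: v_2(a)=6, v_2(b)=16; units ≡ 1, 3 (mod 8); ε·ε+αω+βω = 0·1+6·1+16·0 ≡ 0  ⇒  (a,b)_2 = +1.
v=3: a=3^0·(≡2), b=3^-5·(≡2) mod 3; (2|3)=-1, (2|3)=-1; (−1)^{0·-5·1}·(-1)^-5·(-1)^0 = -1.
v=17: a=17^0·(≡5), b=17^-4·(≡12) mod 17; (5|17)=-1, (12|17)=-1; (−1)^{0·-4·8}·(-1)^-4·(-1)^0 = +1.
(-7, 483 / ℚ) ramifies at {3, 7}: a division algebra.

[3, 7]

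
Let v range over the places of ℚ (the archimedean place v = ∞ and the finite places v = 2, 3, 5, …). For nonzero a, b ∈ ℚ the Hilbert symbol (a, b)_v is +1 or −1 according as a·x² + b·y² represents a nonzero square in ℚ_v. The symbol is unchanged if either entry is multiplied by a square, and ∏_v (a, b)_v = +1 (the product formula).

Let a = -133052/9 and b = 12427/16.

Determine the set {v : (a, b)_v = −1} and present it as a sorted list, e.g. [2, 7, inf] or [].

[29, 31, 37, 43]

(a, b) ≡ (-33263, 43) mod (ℚ^×)²; places V = {2, 3, 17, 29, 31, 37, 43, ∞}.
(a,b)_29: α=1, u≡9; β=0, v≡10 (mod 29); (9|29)=+1, (10|29)=-1; sign (−1)^0·+1^0·-1^1 = -1.
(a,b)_2: α=2, β=-4; u≡1, v≡3 (mod 8); ε(u)ε(v)=0·1, αω(v)=2·1, βω(u)=-4·0; sum ≡ 0  ⇒  +1.
(a,b)_3: α=-2, u≡1; β=0, v≡1 (mod 3); (1|3)=+1, (1|3)=+1; sign (−1)^0·+1^0·+1^-2 = +1.
(a,b)_∞: sgn(-33263)=−, sgn(43)=+, so +1.
(a,b)_17: α=0, u≡14; β=2, v≡8 (mod 17); (14|17)=-1, (8|17)=+1; sign (−1)^0·-1^2·+1^0 = +1.
(a,b)_37: α=1, u≡28; β=0, v≡2 (mod 37); (28|37)=+1, (2|37)=-1; sign (−1)^0·+1^0·-1^1 = -1.
(a,b)_43: α=0, u≡18; β=1, v≡10 (mod 43); (18|43)=-1, (10|43)=+1; sign (−1)^0·-1^1·+1^0 = -1.
(a,b)_31: α=1, u≡26; β=0, v≡23 (mod 31); (26|31)=-1, (23|31)=-1; sign (−1)^0·-1^0·-1^1 = -1.
Ram(-33263, 43) = {29, 31, 37, 43}; no ℚ_29-point on the conic.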